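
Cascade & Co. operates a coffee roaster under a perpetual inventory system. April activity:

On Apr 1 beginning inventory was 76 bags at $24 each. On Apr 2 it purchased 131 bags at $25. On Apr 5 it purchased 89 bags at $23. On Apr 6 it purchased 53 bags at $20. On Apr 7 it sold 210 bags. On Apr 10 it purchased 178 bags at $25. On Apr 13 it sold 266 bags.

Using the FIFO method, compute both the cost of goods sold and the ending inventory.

Apr 7, 210 sold [FIFO — oldest first]: 76 @ $24 + 131 @ $25 + 3 @ $23 = $5,168
Apr 13, 266 sold [FIFO — oldest first]: 86 @ $23 + 53 @ $20 + 127 @ $25 = $6,213
Total COGS = $5,168 + $6,213 = $11,381
Ending inventory: 51 @ $25 = $1,275

COGS = $11,381; ending inventory = $1,275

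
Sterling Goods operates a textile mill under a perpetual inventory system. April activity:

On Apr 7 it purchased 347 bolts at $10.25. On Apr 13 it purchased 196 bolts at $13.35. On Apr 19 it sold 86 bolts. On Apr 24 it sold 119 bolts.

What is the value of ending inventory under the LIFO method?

Ending inventory = $3,464.50

Apr 19, 86 sold [LIFO — newest first]: 86 @ $13.35 = $1,148.10
Apr 24, 119 sold [LIFO — newest first]: 110 @ $13.35 + 9 @ $10.25 = $1,560.75
Total COGS = $1,148.10 + $1,560.75 = $2,708.85
Ending inventory: 338 @ $10.25 = $3,464.50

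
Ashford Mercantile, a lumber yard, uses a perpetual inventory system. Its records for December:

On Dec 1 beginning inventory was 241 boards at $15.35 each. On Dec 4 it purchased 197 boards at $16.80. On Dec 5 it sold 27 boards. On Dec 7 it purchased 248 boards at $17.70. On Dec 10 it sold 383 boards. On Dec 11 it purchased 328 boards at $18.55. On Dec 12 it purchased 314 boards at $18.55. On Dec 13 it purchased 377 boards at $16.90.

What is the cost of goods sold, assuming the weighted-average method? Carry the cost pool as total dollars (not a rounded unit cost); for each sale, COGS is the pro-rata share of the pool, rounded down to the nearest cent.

After Dec 1: 241 on hand, pool $3,699.35 (≈ $15.3500 each)
After Dec 4: 438 on hand, pool $7,008.95 (≈ $16.0022 each)
Dec 5, sell 27: 27/438 × $7,008.95 → $432.05
After Dec 7: 659 on hand, pool $10,966.50 (≈ $16.6411 each)
Dec 10, sell 383: 383/659 × $10,966.50 → $6,373.55
After Dec 11: 604 on hand, pool $10,677.35 (≈ $17.6777 each)
After Dec 12: 918 on hand, pool $16,502.05 (≈ $17.9761 each)
After Dec 13: 1295 on hand, pool $22,873.35 (≈ $17.6628 each)
Total COGS = $432.05 + $6,373.55 = $6,805.60
Ending inventory (cost pool remaining) = $22,873.35
Check: goods available $29,678.95 = COGS $6,805.60 + ending $22,873.35

COGS = $6,805.60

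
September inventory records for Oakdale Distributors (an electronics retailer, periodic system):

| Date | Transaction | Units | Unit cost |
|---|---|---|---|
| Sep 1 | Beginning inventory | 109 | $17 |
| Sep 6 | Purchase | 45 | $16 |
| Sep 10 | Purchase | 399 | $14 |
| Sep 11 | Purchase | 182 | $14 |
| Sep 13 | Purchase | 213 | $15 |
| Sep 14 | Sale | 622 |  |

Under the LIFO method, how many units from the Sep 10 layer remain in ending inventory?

Sep 14, 622 sold [LIFO — newest first]: 213 @ $15 + 182 @ $14 + 227 @ $14 = $8,921
Ending inventory: 109 @ $17 + 45 @ $16 + 172 @ $14 = $4,981

172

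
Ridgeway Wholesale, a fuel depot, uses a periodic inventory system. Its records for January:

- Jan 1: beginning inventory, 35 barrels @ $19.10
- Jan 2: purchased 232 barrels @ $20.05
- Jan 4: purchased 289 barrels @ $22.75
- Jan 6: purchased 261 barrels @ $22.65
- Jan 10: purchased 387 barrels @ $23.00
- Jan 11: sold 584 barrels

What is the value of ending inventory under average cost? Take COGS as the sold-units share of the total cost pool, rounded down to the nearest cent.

Ending inventory = $13,753.04

Jan 11, sell 584: 584/1204 × $26,707.50 → $12,954.46
Ending inventory (cost pool remaining) = $13,753.04
Check: goods available $26,707.50 = COGS $12,954.46 + ending $13,753.04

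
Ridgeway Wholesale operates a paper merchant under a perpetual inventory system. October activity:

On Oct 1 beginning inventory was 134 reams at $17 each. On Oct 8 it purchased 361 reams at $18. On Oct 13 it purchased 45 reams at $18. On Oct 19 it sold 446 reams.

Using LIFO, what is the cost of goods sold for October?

COGS = $7,988

Oct 19, 446 sold [LIFO — newest first]: 45 @ $18 + 361 @ $18 + 40 @ $17 = $7,988
Ending inventory: 94 @ $17 = $1,598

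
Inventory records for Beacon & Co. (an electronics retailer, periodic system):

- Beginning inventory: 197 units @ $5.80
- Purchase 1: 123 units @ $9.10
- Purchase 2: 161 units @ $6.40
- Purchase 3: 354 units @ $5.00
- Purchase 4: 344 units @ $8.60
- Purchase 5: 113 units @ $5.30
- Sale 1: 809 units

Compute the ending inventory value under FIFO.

Sale 1 (809) [FIFO — oldest first]: 197 @ $5.80 + 123 @ $9.10 + 161 @ $6.40 + 328 @ $5.00 = $4,932.30
Ending inventory: 26 @ $5.00 + 344 @ $8.60 + 113 @ $5.30 = $3,687.30

Ending inventory = $3,687.30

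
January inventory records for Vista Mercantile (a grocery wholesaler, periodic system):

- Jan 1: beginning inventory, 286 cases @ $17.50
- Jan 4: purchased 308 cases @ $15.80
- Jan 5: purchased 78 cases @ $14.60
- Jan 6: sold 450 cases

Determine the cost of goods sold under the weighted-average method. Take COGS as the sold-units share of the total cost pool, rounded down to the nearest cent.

Jan 6, sell 450: 450/672 × $11,010.20 → $7,372.90
Ending inventory (cost pool remaining) = $3,637.30

COGS = $7,372.90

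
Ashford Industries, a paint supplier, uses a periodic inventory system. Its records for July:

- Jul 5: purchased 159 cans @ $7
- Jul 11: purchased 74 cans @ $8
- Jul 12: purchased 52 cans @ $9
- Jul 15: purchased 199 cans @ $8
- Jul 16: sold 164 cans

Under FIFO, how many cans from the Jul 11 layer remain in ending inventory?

69

Jul 16, 164 sold [FIFO — oldest first]: 159 @ $7 + 5 @ $8 = $1,153
Ending inventory: 69 @ $8 + 52 @ $9 + 199 @ $8 = $2,612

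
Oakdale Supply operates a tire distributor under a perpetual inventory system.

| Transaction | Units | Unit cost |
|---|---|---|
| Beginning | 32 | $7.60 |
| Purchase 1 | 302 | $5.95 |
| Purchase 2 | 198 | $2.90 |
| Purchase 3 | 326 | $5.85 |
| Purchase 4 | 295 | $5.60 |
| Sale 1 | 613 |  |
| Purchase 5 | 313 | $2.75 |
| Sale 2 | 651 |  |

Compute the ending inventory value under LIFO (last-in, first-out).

Sale 1 (613) [LIFO — newest first]: 295 @ $5.60 + 318 @ $5.85 = $3,512.30
Sale 2 (651) [LIFO — newest first]: 313 @ $2.75 + 8 @ $5.85 + 198 @ $2.90 + 132 @ $5.95 = $2,267.15
Total COGS = $3,512.30 + $2,267.15 = $5,779.45
Ending inventory: 32 @ $7.60 + 170 @ $5.95 = $1,254.70

Ending inventory = $1,254.70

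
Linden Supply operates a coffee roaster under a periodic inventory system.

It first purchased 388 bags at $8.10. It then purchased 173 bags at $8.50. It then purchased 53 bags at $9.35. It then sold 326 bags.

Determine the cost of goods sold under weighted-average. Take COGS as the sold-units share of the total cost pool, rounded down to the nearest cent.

COGS = $2,712.51

Sale 1, sell 326: 326/614 × $5,108.85 → $2,712.51
Ending inventory (cost pool remaining) = $2,396.34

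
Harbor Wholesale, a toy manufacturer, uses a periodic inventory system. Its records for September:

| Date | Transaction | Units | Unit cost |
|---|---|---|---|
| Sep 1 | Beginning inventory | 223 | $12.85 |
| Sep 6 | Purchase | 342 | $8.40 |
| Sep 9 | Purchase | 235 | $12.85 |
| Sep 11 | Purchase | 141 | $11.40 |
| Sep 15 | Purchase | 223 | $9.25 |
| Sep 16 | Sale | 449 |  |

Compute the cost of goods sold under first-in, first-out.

Sep 16, 449 sold [FIFO — oldest first]: 223 @ $12.85 + 226 @ $8.40 = $4,763.95
Ending inventory: 116 @ $8.40 + 235 @ $12.85 + 141 @ $11.40 + 223 @ $9.25 = $7,664.30

COGS = $4,763.95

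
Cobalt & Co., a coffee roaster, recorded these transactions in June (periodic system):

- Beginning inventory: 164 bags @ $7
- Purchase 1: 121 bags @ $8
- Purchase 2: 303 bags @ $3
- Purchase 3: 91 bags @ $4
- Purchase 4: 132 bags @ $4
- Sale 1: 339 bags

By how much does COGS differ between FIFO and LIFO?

FIFO COGS: 164 @ $7 + 121 @ $8 + 54 @ $3 = $2,278
LIFO COGS: 132 @ $4 + 91 @ $4 + 116 @ $3 = $1,240
Difference = |$2,278 − $1,240| = $1,038

$1,038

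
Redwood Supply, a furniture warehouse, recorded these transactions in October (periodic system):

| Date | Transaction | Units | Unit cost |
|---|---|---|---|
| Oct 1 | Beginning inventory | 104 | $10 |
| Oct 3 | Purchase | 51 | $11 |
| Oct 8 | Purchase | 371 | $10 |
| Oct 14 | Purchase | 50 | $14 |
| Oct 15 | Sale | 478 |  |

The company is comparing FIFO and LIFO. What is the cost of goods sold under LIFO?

COGS = $5,031

FIFO COGS: 104 @ $10 + 51 @ $11 + 323 @ $10 = $4,831
LIFO COGS: 50 @ $14 + 371 @ $10 + 51 @ $11 + 6 @ $10 = $5,031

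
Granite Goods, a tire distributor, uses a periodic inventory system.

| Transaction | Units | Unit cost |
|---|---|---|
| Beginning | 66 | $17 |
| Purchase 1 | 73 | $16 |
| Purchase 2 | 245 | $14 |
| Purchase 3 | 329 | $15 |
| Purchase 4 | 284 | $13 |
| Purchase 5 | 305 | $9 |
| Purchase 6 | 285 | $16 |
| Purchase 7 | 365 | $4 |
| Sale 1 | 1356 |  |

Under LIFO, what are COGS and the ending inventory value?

Sale 1 (1356) [LIFO — newest first]: 365 @ $4 + 285 @ $16 + 305 @ $9 + 284 @ $13 + 117 @ $15 = $14,212
Ending inventory: 66 @ $17 + 73 @ $16 + 245 @ $14 + 212 @ $15 = $8,900

COGS = $14,212; ending inventory = $8,900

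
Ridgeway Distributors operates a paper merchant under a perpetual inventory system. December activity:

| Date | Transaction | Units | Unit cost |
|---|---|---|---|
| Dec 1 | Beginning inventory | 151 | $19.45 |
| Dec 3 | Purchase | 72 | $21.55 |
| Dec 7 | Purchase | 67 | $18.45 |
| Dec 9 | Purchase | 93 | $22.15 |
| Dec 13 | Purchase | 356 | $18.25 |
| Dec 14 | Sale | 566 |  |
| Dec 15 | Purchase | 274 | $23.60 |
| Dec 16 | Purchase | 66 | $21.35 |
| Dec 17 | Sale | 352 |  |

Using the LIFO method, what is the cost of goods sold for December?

Dec 14, 566 sold [LIFO — newest first]: 356 @ $18.25 + 93 @ $22.15 + 67 @ $18.45 + 50 @ $21.55 = $10,870.60
Dec 17, 352 sold [LIFO — newest first]: 66 @ $21.35 + 274 @ $23.60 + 12 @ $21.55 = $8,134.10
Total COGS = $10,870.60 + $8,134.10 = $19,004.70
Ending inventory: 151 @ $19.45 + 10 @ $21.55 = $3,152.45

COGS = $19,004.70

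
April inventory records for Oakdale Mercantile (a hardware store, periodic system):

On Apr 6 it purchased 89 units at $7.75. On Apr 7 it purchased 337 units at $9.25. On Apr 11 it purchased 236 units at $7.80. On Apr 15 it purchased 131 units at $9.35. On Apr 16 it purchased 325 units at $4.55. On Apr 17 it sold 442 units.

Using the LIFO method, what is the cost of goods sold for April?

COGS = $2,572.70

Apr 17, 442 sold [LIFO — newest first]: 325 @ $4.55 + 117 @ $9.35 = $2,572.70
Ending inventory: 89 @ $7.75 + 337 @ $9.25 + 236 @ $7.80 + 14 @ $9.35 = $5,778.70
Check: goods available $8,351.40 = COGS $2,572.70 + ending $5,778.70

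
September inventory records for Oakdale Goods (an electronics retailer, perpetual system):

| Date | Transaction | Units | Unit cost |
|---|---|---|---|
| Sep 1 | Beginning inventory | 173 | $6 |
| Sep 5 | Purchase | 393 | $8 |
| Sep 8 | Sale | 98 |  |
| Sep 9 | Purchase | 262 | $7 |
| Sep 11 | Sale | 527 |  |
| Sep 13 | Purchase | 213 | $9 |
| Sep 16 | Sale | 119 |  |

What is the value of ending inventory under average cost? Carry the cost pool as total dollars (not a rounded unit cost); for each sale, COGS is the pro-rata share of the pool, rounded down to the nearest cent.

After Sep 1: 173 on hand, pool $1,038.00 (≈ $6.0000 each)
After Sep 5: 566 on hand, pool $4,182.00 (≈ $7.3887 each)
Sep 8, sell 98: 98/566 × $4,182.00 → $724.09
After Sep 9: 730 on hand, pool $5,291.91 (≈ $7.2492 each)
Sep 11, sell 527: 527/730 × $5,291.91 → $3,820.32
After Sep 13: 416 on hand, pool $3,388.59 (≈ $8.1456 each)
Sep 16, sell 119: 119/416 × $3,388.59 → $969.33
Total COGS = $724.09 + $3,820.32 + $969.33 = $5,513.74
Ending inventory (cost pool remaining) = $2,419.26

Ending inventory = $2,419.26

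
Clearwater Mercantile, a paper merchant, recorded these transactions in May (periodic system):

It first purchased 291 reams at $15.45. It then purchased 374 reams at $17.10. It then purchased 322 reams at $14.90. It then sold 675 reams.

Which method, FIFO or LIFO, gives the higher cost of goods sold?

FIFO COGS: 291 @ $15.45 + 374 @ $17.10 + 10 @ $14.90 = $11,040.35
LIFO COGS: 322 @ $14.90 + 353 @ $17.10 = $10,834.10

FIFO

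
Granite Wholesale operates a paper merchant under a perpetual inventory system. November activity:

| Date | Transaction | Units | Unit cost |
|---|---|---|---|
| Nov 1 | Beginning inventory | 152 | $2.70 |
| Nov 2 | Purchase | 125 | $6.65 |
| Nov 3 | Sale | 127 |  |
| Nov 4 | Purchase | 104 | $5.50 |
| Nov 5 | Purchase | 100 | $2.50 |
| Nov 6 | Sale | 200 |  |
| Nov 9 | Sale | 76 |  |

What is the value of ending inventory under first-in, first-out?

Nov 3, 127 sold [FIFO — oldest first]: 127 @ $2.70 = $342.90
Nov 6, 200 sold [FIFO — oldest first]: 25 @ $2.70 + 125 @ $6.65 + 50 @ $5.50 = $1,173.75
Nov 9, 76 sold [FIFO — oldest first]: 54 @ $5.50 + 22 @ $2.50 = $352.00
Total COGS = $342.90 + $1,173.75 + $352.00 = $1,868.65
Ending inventory: 78 @ $2.50 = $195.00

Ending inventory = $195.00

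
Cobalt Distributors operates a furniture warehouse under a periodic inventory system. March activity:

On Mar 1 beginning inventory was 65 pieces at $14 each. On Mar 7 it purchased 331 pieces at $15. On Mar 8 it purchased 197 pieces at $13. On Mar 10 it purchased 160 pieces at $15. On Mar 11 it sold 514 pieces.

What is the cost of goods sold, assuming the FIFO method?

COGS = $7,409

Mar 11, 514 sold [FIFO — oldest first]: 65 @ $14 + 331 @ $15 + 118 @ $13 = $7,409
Ending inventory: 79 @ $13 + 160 @ $15 = $3,427
Check: goods available $10,836 = COGS $7,409 + ending $3,427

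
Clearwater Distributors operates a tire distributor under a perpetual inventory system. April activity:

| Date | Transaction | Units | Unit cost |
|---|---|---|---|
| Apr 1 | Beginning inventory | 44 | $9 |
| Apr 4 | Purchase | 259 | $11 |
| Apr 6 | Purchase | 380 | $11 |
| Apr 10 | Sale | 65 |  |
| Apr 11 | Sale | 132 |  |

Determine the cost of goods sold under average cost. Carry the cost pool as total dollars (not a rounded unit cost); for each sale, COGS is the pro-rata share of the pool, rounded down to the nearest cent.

After Apr 1: 44 on hand, pool $396.00 (≈ $9.0000 each)
After Apr 4: 303 on hand, pool $3,245.00 (≈ $10.7096 each)
After Apr 6: 683 on hand, pool $7,425.00 (≈ $10.8712 each)
Apr 10, sell 65: 65/683 × $7,425.00 → $706.62
Apr 11, sell 132: 132/618 × $6,718.38 → $1,434.99
Total COGS = $706.62 + $1,434.99 = $2,141.61
Ending inventory (cost pool remaining) = $5,283.39

COGS = $2,141.61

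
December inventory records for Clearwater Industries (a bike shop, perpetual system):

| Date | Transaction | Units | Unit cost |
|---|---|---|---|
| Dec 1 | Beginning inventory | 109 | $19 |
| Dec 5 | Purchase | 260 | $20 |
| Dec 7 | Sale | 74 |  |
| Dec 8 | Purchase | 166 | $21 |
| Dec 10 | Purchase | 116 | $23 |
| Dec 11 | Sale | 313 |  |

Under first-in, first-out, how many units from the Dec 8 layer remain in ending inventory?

Dec 7, 74 sold [FIFO — oldest first]: 74 @ $19 = $1,406
Dec 11, 313 sold [FIFO — oldest first]: 35 @ $19 + 260 @ $20 + 18 @ $21 = $6,243
Total COGS = $1,406 + $6,243 = $7,649
Ending inventory: 148 @ $21 + 116 @ $23 = $5,776

148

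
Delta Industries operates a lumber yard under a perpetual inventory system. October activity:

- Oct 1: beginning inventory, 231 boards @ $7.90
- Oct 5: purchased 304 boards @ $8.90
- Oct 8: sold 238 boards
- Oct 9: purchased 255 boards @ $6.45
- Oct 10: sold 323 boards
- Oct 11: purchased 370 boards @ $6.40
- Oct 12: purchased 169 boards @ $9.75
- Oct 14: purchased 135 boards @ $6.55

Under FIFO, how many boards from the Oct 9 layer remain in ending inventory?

Oct 8, 238 sold [FIFO — oldest first]: 231 @ $7.90 + 7 @ $8.90 = $1,887.20
Oct 10, 323 sold [FIFO — oldest first]: 297 @ $8.90 + 26 @ $6.45 = $2,811.00
Total COGS = $1,887.20 + $2,811.00 = $4,698.20
Ending inventory: 229 @ $6.45 + 370 @ $6.40 + 169 @ $9.75 + 135 @ $6.55 = $6,377.05

229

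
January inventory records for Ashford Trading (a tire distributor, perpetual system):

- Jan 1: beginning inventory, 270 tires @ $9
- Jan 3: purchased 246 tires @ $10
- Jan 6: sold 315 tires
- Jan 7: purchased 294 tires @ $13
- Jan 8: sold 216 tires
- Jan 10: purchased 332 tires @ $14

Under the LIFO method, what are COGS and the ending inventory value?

Jan 6, 315 sold [LIFO — newest first]: 246 @ $10 + 69 @ $9 = $3,081
Jan 8, 216 sold [LIFO — newest first]: 216 @ $13 = $2,808
Total COGS = $3,081 + $2,808 = $5,889
Ending inventory: 201 @ $9 + 78 @ $13 + 332 @ $14 = $7,471
Check: goods available $13,360 = COGS $5,889 + ending $7,471

COGS = $5,889; ending inventory = $7,471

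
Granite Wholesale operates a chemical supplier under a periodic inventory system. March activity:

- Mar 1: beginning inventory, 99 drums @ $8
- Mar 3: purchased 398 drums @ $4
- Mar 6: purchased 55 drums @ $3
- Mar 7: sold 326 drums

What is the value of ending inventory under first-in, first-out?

Mar 7, 326 sold [FIFO — oldest first]: 99 @ $8 + 227 @ $4 = $1,700
Ending inventory: 171 @ $4 + 55 @ $3 = $849

Ending inventory = $849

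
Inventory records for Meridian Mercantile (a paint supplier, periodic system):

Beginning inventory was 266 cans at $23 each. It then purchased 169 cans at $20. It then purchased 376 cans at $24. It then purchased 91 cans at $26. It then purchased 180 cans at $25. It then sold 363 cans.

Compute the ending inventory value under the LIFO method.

Ending inventory = $16,314

Sale 1 (363) [LIFO — newest first]: 180 @ $25 + 91 @ $26 + 92 @ $24 = $9,074
Ending inventory: 266 @ $23 + 169 @ $20 + 284 @ $24 = $16,314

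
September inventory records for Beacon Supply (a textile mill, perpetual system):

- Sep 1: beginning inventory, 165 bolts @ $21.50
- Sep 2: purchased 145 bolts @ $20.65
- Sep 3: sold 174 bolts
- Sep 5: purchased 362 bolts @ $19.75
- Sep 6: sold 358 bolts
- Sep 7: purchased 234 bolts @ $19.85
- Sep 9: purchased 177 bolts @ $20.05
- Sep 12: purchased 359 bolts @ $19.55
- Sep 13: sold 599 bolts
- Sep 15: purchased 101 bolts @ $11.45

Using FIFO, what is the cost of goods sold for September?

Sep 3, 174 sold [FIFO — oldest first]: 165 @ $21.50 + 9 @ $20.65 = $3,733.35
Sep 6, 358 sold [FIFO — oldest first]: 136 @ $20.65 + 222 @ $19.75 = $7,192.90
Sep 13, 599 sold [FIFO — oldest first]: 140 @ $19.75 + 234 @ $19.85 + 177 @ $20.05 + 48 @ $19.55 = $11,897.15
Total COGS = $3,733.35 + $7,192.90 + $11,897.15 = $22,823.40
Ending inventory: 311 @ $19.55 + 101 @ $11.45 = $7,236.50

COGS = $22,823.40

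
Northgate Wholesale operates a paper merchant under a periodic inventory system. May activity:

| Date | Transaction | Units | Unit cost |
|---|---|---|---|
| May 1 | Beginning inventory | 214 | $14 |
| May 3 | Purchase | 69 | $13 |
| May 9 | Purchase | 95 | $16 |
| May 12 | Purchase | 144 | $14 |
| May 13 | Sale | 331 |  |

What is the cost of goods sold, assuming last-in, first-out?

COGS = $4,755

May 13, 331 sold [LIFO — newest first]: 144 @ $14 + 95 @ $16 + 69 @ $13 + 23 @ $14 = $4,755
Ending inventory: 191 @ $14 = $2,674
Check: goods available $7,429 = COGS $4,755 + ending $2,674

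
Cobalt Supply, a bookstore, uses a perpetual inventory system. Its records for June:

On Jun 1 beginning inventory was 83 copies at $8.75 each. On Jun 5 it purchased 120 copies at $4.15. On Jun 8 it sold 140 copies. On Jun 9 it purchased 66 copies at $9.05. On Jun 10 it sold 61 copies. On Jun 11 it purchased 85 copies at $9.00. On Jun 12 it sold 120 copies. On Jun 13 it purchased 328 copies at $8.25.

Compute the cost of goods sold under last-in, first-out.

COGS = $2,297.80

Jun 8, 140 sold [LIFO — newest first]: 120 @ $4.15 + 20 @ $8.75 = $673.00
Jun 10, 61 sold [LIFO — newest first]: 61 @ $9.05 = $552.05
Jun 12, 120 sold [LIFO — newest first]: 85 @ $9.00 + 5 @ $9.05 + 30 @ $8.75 = $1,072.75
Total COGS = $673.00 + $552.05 + $1,072.75 = $2,297.80
Ending inventory: 33 @ $8.75 + 328 @ $8.25 = $2,994.75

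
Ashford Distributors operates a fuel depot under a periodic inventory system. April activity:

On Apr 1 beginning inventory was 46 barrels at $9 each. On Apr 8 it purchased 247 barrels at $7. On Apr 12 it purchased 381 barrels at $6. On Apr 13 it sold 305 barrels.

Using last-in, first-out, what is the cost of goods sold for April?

COGS = $1,830

Apr 13, 305 sold [LIFO — newest first]: 305 @ $6 = $1,830
Ending inventory: 46 @ $9 + 247 @ $7 + 76 @ $6 = $2,599
Check: goods available $4,429 = COGS $1,830 + ending $2,599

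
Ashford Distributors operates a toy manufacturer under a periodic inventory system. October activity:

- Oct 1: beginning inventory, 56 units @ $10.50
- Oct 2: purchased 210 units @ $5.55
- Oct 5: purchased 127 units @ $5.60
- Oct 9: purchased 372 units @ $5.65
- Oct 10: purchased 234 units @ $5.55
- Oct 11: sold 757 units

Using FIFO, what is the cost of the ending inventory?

Ending inventory = $1,343.90

Oct 11, 757 sold [FIFO — oldest first]: 56 @ $10.50 + 210 @ $5.55 + 127 @ $5.60 + 364 @ $5.65 = $4,521.30
Ending inventory: 8 @ $5.65 + 234 @ $5.55 = $1,343.90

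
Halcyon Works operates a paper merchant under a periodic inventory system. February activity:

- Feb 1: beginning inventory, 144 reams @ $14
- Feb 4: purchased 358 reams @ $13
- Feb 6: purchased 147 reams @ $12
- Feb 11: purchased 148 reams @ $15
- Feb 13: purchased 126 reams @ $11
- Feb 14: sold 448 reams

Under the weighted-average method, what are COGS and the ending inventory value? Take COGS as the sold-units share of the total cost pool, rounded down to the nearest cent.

COGS = $5,843.90; ending inventory = $6,196.10

Feb 14, sell 448: 448/923 × $12,040.00 → $5,843.90
Ending inventory (cost pool remaining) = $6,196.10
Check: goods available $12,040.00 = COGS $5,843.90 + ending $6,196.10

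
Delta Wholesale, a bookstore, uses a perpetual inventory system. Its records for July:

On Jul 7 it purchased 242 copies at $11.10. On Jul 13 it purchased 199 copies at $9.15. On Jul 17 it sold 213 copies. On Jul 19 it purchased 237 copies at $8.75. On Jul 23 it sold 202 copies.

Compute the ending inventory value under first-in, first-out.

Ending inventory = $2,311.65

Jul 17, 213 sold [FIFO — oldest first]: 213 @ $11.10 = $2,364.30
Jul 23, 202 sold [FIFO — oldest first]: 29 @ $11.10 + 173 @ $9.15 = $1,904.85
Total COGS = $2,364.30 + $1,904.85 = $4,269.15
Ending inventory: 26 @ $9.15 + 237 @ $8.75 = $2,311.65
Check: goods available $6,580.80 = COGS $4,269.15 + ending $2,311.65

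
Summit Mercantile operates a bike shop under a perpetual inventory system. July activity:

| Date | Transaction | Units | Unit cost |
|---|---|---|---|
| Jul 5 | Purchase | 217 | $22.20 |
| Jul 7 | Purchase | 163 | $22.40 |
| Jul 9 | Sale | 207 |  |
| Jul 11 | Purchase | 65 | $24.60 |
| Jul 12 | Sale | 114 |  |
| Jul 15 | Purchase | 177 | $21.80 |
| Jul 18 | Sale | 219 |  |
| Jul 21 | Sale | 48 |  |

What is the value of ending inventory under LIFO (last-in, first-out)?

Ending inventory = $754.80

Jul 9, 207 sold [LIFO — newest first]: 163 @ $22.40 + 44 @ $22.20 = $4,628.00
Jul 12, 114 sold [LIFO — newest first]: 65 @ $24.60 + 49 @ $22.20 = $2,686.80
Jul 18, 219 sold [LIFO — newest first]: 177 @ $21.80 + 42 @ $22.20 = $4,791.00
Jul 21, 48 sold [LIFO — newest first]: 48 @ $22.20 = $1,065.60
Total COGS = $4,628.00 + $2,686.80 + $4,791.00 + $1,065.60 = $13,171.40
Ending inventory: 34 @ $22.20 = $754.80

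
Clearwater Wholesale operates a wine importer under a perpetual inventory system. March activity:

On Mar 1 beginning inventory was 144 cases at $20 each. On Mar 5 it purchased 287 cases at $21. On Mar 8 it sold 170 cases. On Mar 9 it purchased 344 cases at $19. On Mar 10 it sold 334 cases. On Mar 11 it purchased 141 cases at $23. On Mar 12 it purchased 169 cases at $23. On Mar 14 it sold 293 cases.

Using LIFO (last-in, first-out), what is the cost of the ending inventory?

Mar 8, 170 sold [LIFO — newest first]: 170 @ $21 = $3,570
Mar 10, 334 sold [LIFO — newest first]: 334 @ $19 = $6,346
Mar 14, 293 sold [LIFO — newest first]: 169 @ $23 + 124 @ $23 = $6,739
Total COGS = $3,570 + $6,346 + $6,739 = $16,655
Ending inventory: 144 @ $20 + 117 @ $21 + 10 @ $19 + 17 @ $23 = $5,918

Ending inventory = $5,918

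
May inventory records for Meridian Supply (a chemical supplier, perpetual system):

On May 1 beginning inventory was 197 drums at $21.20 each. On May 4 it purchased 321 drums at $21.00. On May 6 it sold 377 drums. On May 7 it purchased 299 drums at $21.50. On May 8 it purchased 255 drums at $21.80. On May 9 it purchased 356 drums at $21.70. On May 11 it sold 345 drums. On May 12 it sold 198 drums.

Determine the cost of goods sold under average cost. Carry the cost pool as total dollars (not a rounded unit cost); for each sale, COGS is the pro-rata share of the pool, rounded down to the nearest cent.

COGS = $19,665.59

After May 1: 197 on hand, pool $4,176.40 (≈ $21.2000 each)
After May 4: 518 on hand, pool $10,917.40 (≈ $21.0761 each)
May 6, sell 377: 377/518 × $10,917.40 → $7,945.67
After May 7: 440 on hand, pool $9,400.23 (≈ $21.3642 each)
After May 8: 695 on hand, pool $14,959.23 (≈ $21.5241 each)
After May 9: 1051 on hand, pool $22,684.43 (≈ $21.5837 each)
May 11, sell 345: 345/1051 × $22,684.43 → $7,446.36
May 12, sell 198: 198/706 × $15,238.07 → $4,273.56
Total COGS = $7,945.67 + $7,446.36 + $4,273.56 = $19,665.59
Ending inventory (cost pool remaining) = $10,964.51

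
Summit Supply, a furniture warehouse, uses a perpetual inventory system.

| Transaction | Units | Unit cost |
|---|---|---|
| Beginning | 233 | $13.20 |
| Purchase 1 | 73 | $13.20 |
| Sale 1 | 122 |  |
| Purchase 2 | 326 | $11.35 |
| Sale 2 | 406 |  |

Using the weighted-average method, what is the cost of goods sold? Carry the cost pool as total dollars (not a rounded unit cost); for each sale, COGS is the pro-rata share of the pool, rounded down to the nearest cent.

After Beginning: 233 on hand, pool $3,075.60 (≈ $13.2000 each)
After Purchase 1: 306 on hand, pool $4,039.20 (≈ $13.2000 each)
Sale 1, sell 122: 122/306 × $4,039.20 → $1,610.40
After Purchase 2: 510 on hand, pool $6,128.90 (≈ $12.0175 each)
Sale 2, sell 406: 406/510 × $6,128.90 → $4,879.08
Total COGS = $1,610.40 + $4,879.08 = $6,489.48
Ending inventory (cost pool remaining) = $1,249.82
Check: goods available $7,739.30 = COGS $6,489.48 + ending $1,249.82

COGS = $6,489.48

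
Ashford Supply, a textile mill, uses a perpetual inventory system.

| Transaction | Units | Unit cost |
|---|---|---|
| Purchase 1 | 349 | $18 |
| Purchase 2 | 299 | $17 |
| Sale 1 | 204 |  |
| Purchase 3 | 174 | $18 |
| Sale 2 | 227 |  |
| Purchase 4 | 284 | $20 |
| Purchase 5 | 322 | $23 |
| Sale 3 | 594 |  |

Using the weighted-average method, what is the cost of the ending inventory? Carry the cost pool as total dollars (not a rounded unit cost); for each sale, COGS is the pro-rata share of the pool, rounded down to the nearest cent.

Ending inventory = $8,081.99

After Purchase 1: 349 on hand, pool $6,282.00 (≈ $18.0000 each)
After Purchase 2: 648 on hand, pool $11,365.00 (≈ $17.5386 each)
Sale 1, sell 204: 204/648 × $11,365.00 → $3,577.87
After Purchase 3: 618 on hand, pool $10,919.13 (≈ $17.6685 each)
Sale 2, sell 227: 227/618 × $10,919.13 → $4,010.74
After Purchase 4: 675 on hand, pool $12,588.39 (≈ $18.6495 each)
After Purchase 5: 997 on hand, pool $19,994.39 (≈ $20.0546 each)
Sale 3, sell 594: 594/997 × $19,994.39 → $11,912.40
Total COGS = $3,577.87 + $4,010.74 + $11,912.40 = $19,501.01
Ending inventory (cost pool remaining) = $8,081.99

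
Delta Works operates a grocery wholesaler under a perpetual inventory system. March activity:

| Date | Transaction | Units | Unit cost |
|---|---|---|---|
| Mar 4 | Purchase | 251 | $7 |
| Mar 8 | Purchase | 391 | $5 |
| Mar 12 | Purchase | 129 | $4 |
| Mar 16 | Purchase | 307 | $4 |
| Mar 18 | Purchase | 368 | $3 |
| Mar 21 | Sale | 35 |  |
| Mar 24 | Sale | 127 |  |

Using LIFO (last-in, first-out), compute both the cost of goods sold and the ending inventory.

COGS = $486; ending inventory = $6,074

Mar 21, 35 sold [LIFO — newest first]: 35 @ $3 = $105
Mar 24, 127 sold [LIFO — newest first]: 127 @ $3 = $381
Total COGS = $105 + $381 = $486
Ending inventory: 251 @ $7 + 391 @ $5 + 129 @ $4 + 307 @ $4 + 206 @ $3 = $6,074
Check: goods available $6,560 = COGS $486 + ending $6,074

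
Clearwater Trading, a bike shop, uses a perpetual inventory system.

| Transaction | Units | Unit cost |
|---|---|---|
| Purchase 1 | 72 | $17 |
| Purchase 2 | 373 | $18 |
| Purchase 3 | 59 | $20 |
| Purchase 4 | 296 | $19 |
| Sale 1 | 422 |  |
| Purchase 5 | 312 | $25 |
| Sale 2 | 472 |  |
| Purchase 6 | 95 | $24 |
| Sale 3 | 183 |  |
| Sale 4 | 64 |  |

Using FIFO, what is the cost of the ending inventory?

Ending inventory = $1,584

Sale 1 (422) [FIFO — oldest first]: 72 @ $17 + 350 @ $18 = $7,524
Sale 2 (472) [FIFO — oldest first]: 23 @ $18 + 59 @ $20 + 296 @ $19 + 94 @ $25 = $9,568
Sale 3 (183) [FIFO — oldest first]: 183 @ $25 = $4,575
Sale 4 (64) [FIFO — oldest first]: 35 @ $25 + 29 @ $24 = $1,571
Total COGS = $7,524 + $9,568 + $4,575 + $1,571 = $23,238
Ending inventory: 66 @ $24 = $1,584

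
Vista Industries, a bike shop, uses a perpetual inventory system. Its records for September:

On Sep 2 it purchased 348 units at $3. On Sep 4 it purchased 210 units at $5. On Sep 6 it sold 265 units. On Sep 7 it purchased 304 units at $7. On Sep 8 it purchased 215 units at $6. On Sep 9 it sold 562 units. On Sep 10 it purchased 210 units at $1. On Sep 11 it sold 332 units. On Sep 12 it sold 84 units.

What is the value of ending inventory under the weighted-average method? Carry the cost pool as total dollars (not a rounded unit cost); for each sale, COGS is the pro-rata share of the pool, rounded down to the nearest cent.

Ending inventory = $153.13

After Sep 2: 348 on hand, pool $1,044.00 (≈ $3.0000 each)
After Sep 4: 558 on hand, pool $2,094.00 (≈ $3.7527 each)
Sep 6, sell 265: 265/558 × $2,094.00 → $994.46
After Sep 7: 597 on hand, pool $3,227.54 (≈ $5.4063 each)
After Sep 8: 812 on hand, pool $4,517.54 (≈ $5.5635 each)
Sep 9, sell 562: 562/812 × $4,517.54 → $3,126.67
After Sep 10: 460 on hand, pool $1,600.87 (≈ $3.4802 each)
Sep 11, sell 332: 332/460 × $1,600.87 → $1,155.41
Sep 12, sell 84: 84/128 × $445.46 → $292.33
Total COGS = $994.46 + $3,126.67 + $1,155.41 + $292.33 = $5,568.87
Ending inventory (cost pool remaining) = $153.13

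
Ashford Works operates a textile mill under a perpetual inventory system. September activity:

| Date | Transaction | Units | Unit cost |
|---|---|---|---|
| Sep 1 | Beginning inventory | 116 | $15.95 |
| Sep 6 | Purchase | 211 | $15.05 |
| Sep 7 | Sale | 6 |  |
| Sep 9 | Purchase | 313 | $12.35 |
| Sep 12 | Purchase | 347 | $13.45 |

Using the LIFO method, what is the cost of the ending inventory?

Ending inventory = $13,468.15

Sep 7, 6 sold [LIFO — newest first]: 6 @ $15.05 = $90.30
Ending inventory: 116 @ $15.95 + 205 @ $15.05 + 313 @ $12.35 + 347 @ $13.45 = $13,468.15
Check: goods available $13,558.45 = COGS $90.30 + ending $13,468.15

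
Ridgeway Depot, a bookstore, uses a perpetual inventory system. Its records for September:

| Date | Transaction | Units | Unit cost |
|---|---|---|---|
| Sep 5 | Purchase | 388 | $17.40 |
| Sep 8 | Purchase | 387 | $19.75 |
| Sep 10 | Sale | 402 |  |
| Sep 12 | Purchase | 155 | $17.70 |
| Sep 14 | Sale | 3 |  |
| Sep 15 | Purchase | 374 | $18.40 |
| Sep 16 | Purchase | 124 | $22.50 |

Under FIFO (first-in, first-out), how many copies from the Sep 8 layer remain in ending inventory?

Sep 10, 402 sold [FIFO — oldest first]: 388 @ $17.40 + 14 @ $19.75 = $7,027.70
Sep 14, 3 sold [FIFO — oldest first]: 3 @ $19.75 = $59.25
Total COGS = $7,027.70 + $59.25 = $7,086.95
Ending inventory: 370 @ $19.75 + 155 @ $17.70 + 374 @ $18.40 + 124 @ $22.50 = $19,722.60

370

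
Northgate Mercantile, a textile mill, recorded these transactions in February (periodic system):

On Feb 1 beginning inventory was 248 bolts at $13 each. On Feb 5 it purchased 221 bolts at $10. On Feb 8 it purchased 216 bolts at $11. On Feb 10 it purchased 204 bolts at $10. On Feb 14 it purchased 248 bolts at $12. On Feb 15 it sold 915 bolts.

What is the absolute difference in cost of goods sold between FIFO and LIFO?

FIFO COGS: 248 @ $13 + 221 @ $10 + 216 @ $11 + 204 @ $10 + 26 @ $12 = $10,162
LIFO COGS: 248 @ $12 + 204 @ $10 + 216 @ $11 + 221 @ $10 + 26 @ $13 = $9,940
Difference = |$10,162 − $9,940| = $222

$222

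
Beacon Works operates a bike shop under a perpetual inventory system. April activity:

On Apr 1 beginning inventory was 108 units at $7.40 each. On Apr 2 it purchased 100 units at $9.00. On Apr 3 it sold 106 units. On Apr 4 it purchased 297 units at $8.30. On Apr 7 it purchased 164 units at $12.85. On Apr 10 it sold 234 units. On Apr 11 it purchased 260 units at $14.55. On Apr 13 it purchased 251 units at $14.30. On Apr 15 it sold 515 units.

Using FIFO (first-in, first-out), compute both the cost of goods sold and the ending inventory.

Apr 3, 106 sold [FIFO — oldest first]: 106 @ $7.40 = $784.40
Apr 10, 234 sold [FIFO — oldest first]: 2 @ $7.40 + 100 @ $9.00 + 132 @ $8.30 = $2,010.40
Apr 15, 515 sold [FIFO — oldest first]: 165 @ $8.30 + 164 @ $12.85 + 186 @ $14.55 = $6,183.20
Total COGS = $784.40 + $2,010.40 + $6,183.20 = $8,978.00
Ending inventory: 74 @ $14.55 + 251 @ $14.30 = $4,666.00
Check: goods available $13,644.00 = COGS $8,978.00 + ending $4,666.00

COGS = $8,978.00; ending inventory = $4,666.00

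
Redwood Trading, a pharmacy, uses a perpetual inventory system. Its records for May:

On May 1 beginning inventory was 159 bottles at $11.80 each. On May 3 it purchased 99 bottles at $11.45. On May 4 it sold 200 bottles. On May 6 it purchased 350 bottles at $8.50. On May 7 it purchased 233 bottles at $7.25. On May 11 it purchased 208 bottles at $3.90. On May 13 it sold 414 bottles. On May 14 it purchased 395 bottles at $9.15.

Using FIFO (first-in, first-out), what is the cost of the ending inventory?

Ending inventory = $6,071.20

May 4, 200 sold [FIFO — oldest first]: 159 @ $11.80 + 41 @ $11.45 = $2,345.65
May 13, 414 sold [FIFO — oldest first]: 58 @ $11.45 + 350 @ $8.50 + 6 @ $7.25 = $3,682.60
Total COGS = $2,345.65 + $3,682.60 = $6,028.25
Ending inventory: 227 @ $7.25 + 208 @ $3.90 + 395 @ $9.15 = $6,071.20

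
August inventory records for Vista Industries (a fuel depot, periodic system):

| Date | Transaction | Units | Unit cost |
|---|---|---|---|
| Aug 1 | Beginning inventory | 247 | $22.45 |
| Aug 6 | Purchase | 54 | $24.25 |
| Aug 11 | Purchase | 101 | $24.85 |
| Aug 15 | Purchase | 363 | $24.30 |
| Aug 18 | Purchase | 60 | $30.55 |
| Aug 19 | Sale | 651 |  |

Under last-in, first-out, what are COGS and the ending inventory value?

COGS = $16,112.10; ending inventory = $3,906.30

Aug 19, 651 sold [LIFO — newest first]: 60 @ $30.55 + 363 @ $24.30 + 101 @ $24.85 + 54 @ $24.25 + 73 @ $22.45 = $16,112.10
Ending inventory: 174 @ $22.45 = $3,906.30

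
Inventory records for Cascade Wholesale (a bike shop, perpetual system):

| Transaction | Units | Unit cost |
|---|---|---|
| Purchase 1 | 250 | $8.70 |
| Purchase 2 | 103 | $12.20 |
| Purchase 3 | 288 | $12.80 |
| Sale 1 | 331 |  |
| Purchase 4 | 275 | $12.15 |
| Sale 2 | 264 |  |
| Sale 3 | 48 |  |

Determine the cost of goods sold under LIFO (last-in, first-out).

COGS = $8,003.65

Sale 1 (331) [LIFO — newest first]: 288 @ $12.80 + 43 @ $12.20 = $4,211.00
Sale 2 (264) [LIFO — newest first]: 264 @ $12.15 = $3,207.60
Sale 3 (48) [LIFO — newest first]: 11 @ $12.15 + 37 @ $12.20 = $585.05
Total COGS = $4,211.00 + $3,207.60 + $585.05 = $8,003.65
Ending inventory: 250 @ $8.70 + 23 @ $12.20 = $2,455.60
Check: goods available $10,459.25 = COGS $8,003.65 + ending $2,455.60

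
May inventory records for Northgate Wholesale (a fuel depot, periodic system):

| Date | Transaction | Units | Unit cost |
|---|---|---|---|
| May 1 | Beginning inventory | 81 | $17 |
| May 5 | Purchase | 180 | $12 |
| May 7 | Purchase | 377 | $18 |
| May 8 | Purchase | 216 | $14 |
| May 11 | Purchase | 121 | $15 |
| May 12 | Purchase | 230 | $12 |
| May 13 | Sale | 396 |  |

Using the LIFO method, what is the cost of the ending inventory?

May 13, 396 sold [LIFO — newest first]: 230 @ $12 + 121 @ $15 + 45 @ $14 = $5,205
Ending inventory: 81 @ $17 + 180 @ $12 + 377 @ $18 + 171 @ $14 = $12,717

Ending inventory = $12,717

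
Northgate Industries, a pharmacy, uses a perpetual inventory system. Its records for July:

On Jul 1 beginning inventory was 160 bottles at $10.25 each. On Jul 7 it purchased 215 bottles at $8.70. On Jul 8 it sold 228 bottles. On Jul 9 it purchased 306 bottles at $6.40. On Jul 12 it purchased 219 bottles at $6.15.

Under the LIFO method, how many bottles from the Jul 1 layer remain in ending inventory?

Jul 8, 228 sold [LIFO — newest first]: 215 @ $8.70 + 13 @ $10.25 = $2,003.75
Ending inventory: 147 @ $10.25 + 306 @ $6.40 + 219 @ $6.15 = $4,812.00
Check: goods available $6,815.75 = COGS $2,003.75 + ending $4,812.00

147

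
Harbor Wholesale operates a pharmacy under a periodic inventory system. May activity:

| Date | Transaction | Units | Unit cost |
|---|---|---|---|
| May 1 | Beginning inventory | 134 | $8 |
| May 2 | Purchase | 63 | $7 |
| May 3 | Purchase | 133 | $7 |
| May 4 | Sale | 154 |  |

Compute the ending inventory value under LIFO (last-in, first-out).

May 4, 154 sold [LIFO — newest first]: 133 @ $7 + 21 @ $7 = $1,078
Ending inventory: 134 @ $8 + 42 @ $7 = $1,366
Check: goods available $2,444 = COGS $1,078 + ending $1,366

Ending inventory = $1,366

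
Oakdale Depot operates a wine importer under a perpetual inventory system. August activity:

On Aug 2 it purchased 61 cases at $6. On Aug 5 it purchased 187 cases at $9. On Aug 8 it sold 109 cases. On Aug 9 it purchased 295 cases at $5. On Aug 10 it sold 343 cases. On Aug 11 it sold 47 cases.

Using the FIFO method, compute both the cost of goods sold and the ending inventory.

Aug 8, 109 sold [FIFO — oldest first]: 61 @ $6 + 48 @ $9 = $798
Aug 10, 343 sold [FIFO — oldest first]: 139 @ $9 + 204 @ $5 = $2,271
Aug 11, 47 sold [FIFO — oldest first]: 47 @ $5 = $235
Total COGS = $798 + $2,271 + $235 = $3,304
Ending inventory: 44 @ $5 = $220
Check: goods available $3,524 = COGS $3,304 + ending $220

COGS = $3,304; ending inventory = $220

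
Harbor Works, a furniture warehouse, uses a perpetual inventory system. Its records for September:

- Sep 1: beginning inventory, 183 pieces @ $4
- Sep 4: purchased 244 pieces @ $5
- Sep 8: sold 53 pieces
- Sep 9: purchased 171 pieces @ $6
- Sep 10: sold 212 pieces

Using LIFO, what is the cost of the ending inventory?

Ending inventory = $1,482

Sep 8, 53 sold [LIFO — newest first]: 53 @ $5 = $265
Sep 10, 212 sold [LIFO — newest first]: 171 @ $6 + 41 @ $5 = $1,231
Total COGS = $265 + $1,231 = $1,496
Ending inventory: 183 @ $4 + 150 @ $5 = $1,482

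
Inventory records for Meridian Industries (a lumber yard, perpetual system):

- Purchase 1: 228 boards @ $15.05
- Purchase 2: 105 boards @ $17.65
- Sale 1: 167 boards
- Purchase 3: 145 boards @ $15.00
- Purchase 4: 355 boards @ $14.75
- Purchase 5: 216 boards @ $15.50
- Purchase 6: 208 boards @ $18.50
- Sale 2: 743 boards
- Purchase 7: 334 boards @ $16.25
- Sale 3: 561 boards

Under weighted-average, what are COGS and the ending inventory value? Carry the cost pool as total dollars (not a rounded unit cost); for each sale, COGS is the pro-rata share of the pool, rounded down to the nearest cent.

After Purchase 1: 228 on hand, pool $3,431.40 (≈ $15.0500 each)
After Purchase 2: 333 on hand, pool $5,284.65 (≈ $15.8698 each)
Sale 1, sell 167: 167/333 × $5,284.65 → $2,650.25
After Purchase 3: 311 on hand, pool $4,809.40 (≈ $15.4643 each)
After Purchase 4: 666 on hand, pool $10,045.65 (≈ $15.0836 each)
After Purchase 5: 882 on hand, pool $13,393.65 (≈ $15.1855 each)
After Purchase 6: 1090 on hand, pool $17,241.65 (≈ $15.8180 each)
Sale 2, sell 743: 743/1090 × $17,241.65 → $11,752.79
After Purchase 7: 681 on hand, pool $10,916.36 (≈ $16.0299 each)
Sale 3, sell 561: 561/681 × $10,916.36 → $8,992.77
Total COGS = $2,650.25 + $11,752.79 + $8,992.77 = $23,395.81
Ending inventory (cost pool remaining) = $1,923.59
Check: goods available $25,319.40 = COGS $23,395.81 + ending $1,923.59

COGS = $23,395.81; ending inventory = $1,923.59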